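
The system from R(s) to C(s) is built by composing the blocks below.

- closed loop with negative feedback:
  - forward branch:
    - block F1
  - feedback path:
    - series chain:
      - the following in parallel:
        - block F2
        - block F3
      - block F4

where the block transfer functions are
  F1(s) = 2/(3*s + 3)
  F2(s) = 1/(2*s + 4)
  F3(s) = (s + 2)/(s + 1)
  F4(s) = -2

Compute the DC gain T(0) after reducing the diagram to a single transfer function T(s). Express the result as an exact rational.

1. parallel reduction of F2, F3; result (2*s^2 + 9*s + 9)/(2*s^2 + 6*s + 4)
2. reduce the series chain (F2+F3), F4; result (-2*s^2 - 9*s - 9)/(s^2 + 3*s + 2)
3. close the feedback loop around F1, ((F2+F3)*F4); result (2*s^2 + 6*s + 4)/(3*s^3 + 8*s^2 - 3*s - 12)
That last expression is T(s); at s = 0 only the constant terms survive, so T(0) = 4/(-12) = -1/3.

Answer: -1/3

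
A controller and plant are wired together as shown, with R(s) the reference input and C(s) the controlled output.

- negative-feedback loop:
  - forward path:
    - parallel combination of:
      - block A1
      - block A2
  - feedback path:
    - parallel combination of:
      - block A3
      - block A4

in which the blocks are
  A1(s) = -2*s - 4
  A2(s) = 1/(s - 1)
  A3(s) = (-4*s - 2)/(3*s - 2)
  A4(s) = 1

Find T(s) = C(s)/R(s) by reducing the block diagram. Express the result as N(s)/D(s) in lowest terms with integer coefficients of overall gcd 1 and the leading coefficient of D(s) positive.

Answer: (-6*s^3 - 2*s^2 + 19*s - 10)/(2*s^3 + 13*s^2 - 2*s - 18)

Working:
Step 1. parallel reduction of A1, A2: (-2*s^2 - 2*s + 5)/(s - 1)
Step 2. reduce the parallel group A3, A4: (-s - 4)/(3*s - 2)
Step 3. reduce the feedback loop with forward (A1+A2) and return (A3+A4); the result is T(s) itself (integer coefficients, no common factor, positive leading denominator coefficient)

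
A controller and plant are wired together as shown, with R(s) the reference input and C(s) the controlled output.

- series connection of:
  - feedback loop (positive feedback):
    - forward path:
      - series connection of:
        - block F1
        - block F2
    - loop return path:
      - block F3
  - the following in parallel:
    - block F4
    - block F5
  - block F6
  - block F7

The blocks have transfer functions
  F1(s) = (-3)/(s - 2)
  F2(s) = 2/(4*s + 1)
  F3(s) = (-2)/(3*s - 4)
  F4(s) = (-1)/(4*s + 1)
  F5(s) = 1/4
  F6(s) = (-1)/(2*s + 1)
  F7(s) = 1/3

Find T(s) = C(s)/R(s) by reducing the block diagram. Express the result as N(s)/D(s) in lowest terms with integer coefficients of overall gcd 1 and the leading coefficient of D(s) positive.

Step 1: multiply F1, F2 (series) gives (-6)/(4*s^2 - 7*s - 2)
Step 2: feedback reduction of (F1*F2), F3 gives (24 - 18*s)/(12*s^3 - 37*s^2 + 22*s - 4)
Step 3: combine F4, F5 in parallel gives (4*s - 3)/(16*s + 4)
Step 4: reduce the series chain [(F1*F2)/(1-(F1*F2)*F3)], (F4+F5), F6, F7: this yields T(s), and no further normalization is needed

Final answer: (12*s^2 - 25*s + 12)/(192*s^5 - 448*s^4 - 68*s^3 + 126*s^2 - 4*s - 8)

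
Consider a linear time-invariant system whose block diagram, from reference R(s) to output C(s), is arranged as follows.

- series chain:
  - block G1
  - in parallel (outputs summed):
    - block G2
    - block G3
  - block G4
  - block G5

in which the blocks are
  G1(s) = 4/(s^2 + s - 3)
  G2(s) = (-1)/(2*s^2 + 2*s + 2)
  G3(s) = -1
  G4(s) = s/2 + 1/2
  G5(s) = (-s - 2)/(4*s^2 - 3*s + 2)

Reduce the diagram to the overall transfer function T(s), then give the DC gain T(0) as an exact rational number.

First reduce the diagram to T(s).

[1] combine G2, G3 in parallel = (-2*s^2 - 2*s - 3)/(2*s^2 + 2*s + 2)
[2] reduce the series chain G1, (G2+G3), G4, G5 = (2*s^4 + 8*s^3 + 13*s^2 + 13*s + 6)/(4*s^6 + 5*s^5 - 8*s^4 - s^3 - 8*s^2 + 5*s - 6)
Evaluating the step-2 result (the overall T(s)) at s = 0 gives T(0) = 6/(-6) = -1.

Answer: -1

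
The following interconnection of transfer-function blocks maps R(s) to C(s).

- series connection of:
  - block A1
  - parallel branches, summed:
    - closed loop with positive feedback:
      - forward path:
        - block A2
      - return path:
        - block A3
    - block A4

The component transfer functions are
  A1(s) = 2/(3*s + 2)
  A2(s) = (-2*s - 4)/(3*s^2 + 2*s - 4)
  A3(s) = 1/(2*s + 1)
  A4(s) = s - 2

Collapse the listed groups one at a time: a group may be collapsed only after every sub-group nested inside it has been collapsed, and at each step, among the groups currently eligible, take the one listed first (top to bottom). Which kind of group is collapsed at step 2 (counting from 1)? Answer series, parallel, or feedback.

Step 1: close the feedback loop around A2, A3
Step 2: reduce the parallel group [A2/(1-A2*A3)], A4
Step 3: reduce the series chain A1, ([A2/(1-A2*A3)]+A4)
Step 2 collapses a parallel group.

Final answer: parallel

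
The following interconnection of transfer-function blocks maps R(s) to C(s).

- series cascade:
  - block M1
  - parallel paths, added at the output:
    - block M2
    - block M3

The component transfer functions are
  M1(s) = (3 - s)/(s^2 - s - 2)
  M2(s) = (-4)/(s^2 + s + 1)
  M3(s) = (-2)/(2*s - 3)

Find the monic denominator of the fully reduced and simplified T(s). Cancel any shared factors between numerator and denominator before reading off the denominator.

1. combine M2, M3 in parallel -> (-2*s^2 - 10*s + 10)/(2*s^3 - s^2 - s - 3)
2. multiply M1, (M2+M3) (series) -> (2*s^3 + 4*s^2 - 40*s + 30)/(2*s^5 - 3*s^4 - 4*s^3 + 5*s + 6)
Step 2 gives the fully reduced T(s), with no common factor left to cancel. The denominator's leading coefficient is 2, so divide each of its coefficients by 2 to get the monic form.

Answer: s^5 - 3*s^4/2 - 2*s^3 + 5*s/2 + 3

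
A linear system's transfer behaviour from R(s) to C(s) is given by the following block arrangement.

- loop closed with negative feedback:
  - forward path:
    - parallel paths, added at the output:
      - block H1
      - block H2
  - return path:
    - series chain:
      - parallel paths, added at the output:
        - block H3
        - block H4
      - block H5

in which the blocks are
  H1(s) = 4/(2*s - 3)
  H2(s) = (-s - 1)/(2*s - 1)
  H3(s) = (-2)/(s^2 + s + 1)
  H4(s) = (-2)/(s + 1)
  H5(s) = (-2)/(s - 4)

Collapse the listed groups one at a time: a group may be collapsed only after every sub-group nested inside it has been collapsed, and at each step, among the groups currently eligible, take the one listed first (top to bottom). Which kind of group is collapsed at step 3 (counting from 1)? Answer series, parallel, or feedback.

Reducing step by step:

Step 1 - sum the parallel branches H1, H2
Step 2 - sum the parallel branches H3, H4
Step 3 - reduce the series chain (H3+H4), H5
Step 4 - feedback reduction of (H1+H2), ((H3+H4)*H5)
So the answer for step 3 is series.

Answer: series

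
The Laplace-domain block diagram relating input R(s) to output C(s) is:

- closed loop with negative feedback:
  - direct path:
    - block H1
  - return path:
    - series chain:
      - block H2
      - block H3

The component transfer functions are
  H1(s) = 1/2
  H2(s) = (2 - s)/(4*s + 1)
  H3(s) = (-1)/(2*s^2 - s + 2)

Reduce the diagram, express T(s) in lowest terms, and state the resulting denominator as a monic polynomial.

[1] multiply H2, H3 (series): (s - 2)/(8*s^3 - 2*s^2 + 7*s + 2)
[2] feedback reduction of H1, (H2*H3): (8*s^3 - 2*s^2 + 7*s + 2)/(16*s^3 - 4*s^2 + 15*s + 2)
That last expression is T(s), already simplified. Scaling its denominator by 1/16 (the reciprocal of the leading coefficient) yields the monic denominator.

Hence the answer: s^3 - s^2/4 + 15*s/16 + 1/8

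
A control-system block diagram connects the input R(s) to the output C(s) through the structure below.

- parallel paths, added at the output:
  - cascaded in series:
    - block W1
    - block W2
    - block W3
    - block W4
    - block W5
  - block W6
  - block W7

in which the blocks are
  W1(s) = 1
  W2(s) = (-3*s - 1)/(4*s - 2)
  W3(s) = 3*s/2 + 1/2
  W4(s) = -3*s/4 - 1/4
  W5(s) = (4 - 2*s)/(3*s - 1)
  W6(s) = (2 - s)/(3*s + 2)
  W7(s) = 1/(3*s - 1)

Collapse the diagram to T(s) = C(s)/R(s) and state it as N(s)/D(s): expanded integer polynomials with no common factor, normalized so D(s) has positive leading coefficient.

Reducing step by step:

1. cascade W1, W2, W3, W4, W5 -> (-27*s^4 + 27*s^3 + 45*s^2 + 17*s + 2)/(48*s^2 - 40*s + 8)
2. reduce the parallel group (W1*W2*W3*W4*W5), W6, W7; the result is T(s) itself (integer coefficients, no common factor, positive leading denominator coefficient)

Answer: (-81*s^5 + 27*s^4 + 141*s^3 + 325*s^2 - 40*s + 4)/(144*s^3 - 24*s^2 - 56*s + 16)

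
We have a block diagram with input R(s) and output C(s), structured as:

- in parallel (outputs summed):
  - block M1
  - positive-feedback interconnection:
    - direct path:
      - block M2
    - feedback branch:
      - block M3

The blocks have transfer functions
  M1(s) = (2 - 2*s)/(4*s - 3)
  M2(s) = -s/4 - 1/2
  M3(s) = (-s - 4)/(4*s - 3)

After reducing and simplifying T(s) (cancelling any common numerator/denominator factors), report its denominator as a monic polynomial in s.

First reduce the diagram to T(s).

(1) close the feedback loop around M2, M3 gives (4*s^2 + 5*s - 6)/(s^2 - 10*s + 20)
(2) sum the parallel branches M1, [M2/(1-M2*M3)] gives (14*s^3 + 30*s^2 - 99*s + 58)/(4*s^3 - 43*s^2 + 110*s - 60)
No further cancellation is possible in the step-2 result, so that is T(s). Its denominator becomes monic after dividing by the leading coefficient 4.

Answer: s^3 - 43*s^2/4 + 55*s/2 - 15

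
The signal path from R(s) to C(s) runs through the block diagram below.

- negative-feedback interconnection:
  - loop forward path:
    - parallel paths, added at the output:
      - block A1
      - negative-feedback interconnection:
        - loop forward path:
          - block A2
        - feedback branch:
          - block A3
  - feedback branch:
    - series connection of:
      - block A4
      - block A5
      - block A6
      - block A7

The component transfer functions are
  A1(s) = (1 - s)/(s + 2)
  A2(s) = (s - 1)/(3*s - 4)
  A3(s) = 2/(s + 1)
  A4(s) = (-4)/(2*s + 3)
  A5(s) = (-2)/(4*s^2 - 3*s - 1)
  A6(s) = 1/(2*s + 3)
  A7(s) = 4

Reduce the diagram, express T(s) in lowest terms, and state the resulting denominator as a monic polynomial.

Step 1. feedback reduction of A2, A3 -> (s^2 - 1)/(3*s^2 + s - 6)
Step 2. add A1, [A2/(1+A2*A3)] (parallel) -> (-2*s^3 + 4*s^2 + 6*s - 8)/(3*s^3 + 7*s^2 - 4*s - 12)
Step 3. cascade A4, A5, A6, A7 -> 32/(16*s^4 + 36*s^3 - 4*s^2 - 39*s - 9)
Step 4. reduce the feedback loop with forward (A1+[A2/(1+A2*A3)]) and return (A4*A5*A6*A7) -> (-32*s^6 - 40*s^5 + 208*s^4 + 358*s^3 - 92*s^2 - 330*s - 72)/(48*s^6 + 268*s^5 + 444*s^4 - 37*s^3 - 817*s^2 - 548*s + 148)
No further cancellation is possible in the step-4 result, so that is T(s). Its denominator becomes monic after dividing by the leading coefficient 48.

Hence the answer: s^6 + 67*s^5/12 + 37*s^4/4 - 37*s^3/48 - 817*s^2/48 - 137*s/12 + 37/12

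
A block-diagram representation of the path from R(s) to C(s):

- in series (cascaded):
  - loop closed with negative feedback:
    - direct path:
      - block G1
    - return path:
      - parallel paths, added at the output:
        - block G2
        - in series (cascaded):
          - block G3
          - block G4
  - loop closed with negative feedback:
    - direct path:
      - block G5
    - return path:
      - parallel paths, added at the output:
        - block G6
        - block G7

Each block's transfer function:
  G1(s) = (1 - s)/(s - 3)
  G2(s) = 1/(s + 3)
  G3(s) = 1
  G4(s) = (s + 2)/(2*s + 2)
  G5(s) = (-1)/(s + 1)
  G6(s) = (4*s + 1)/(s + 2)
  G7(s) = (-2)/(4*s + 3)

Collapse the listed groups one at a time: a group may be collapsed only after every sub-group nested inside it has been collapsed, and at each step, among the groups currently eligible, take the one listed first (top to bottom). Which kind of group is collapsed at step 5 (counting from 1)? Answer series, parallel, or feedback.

Reducing step by step:

(1) combine G3, G4 in series
(2) reduce the parallel group G2, (G3*G4)
(3) reduce the feedback loop with forward G1 and return (G2+(G3*G4))
(4) combine G6, G7 in parallel
(5) feedback reduction of G5, (G6+G7)
(6) combine [G1/(1+G1*(G2+(G3*G4)))], [G5/(1+G5*(G6+G7))] in series
At step 5 the group reduced is feedback.

Answer: feedback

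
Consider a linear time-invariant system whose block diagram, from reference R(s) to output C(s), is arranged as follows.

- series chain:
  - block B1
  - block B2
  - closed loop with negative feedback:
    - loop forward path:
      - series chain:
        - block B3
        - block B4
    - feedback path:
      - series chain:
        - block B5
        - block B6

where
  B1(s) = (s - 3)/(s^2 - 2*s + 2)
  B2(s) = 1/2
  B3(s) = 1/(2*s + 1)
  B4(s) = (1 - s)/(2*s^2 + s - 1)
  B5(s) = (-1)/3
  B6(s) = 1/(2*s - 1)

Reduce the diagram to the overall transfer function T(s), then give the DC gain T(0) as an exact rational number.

Answer: 9/8

Working:
Step 1: cascade B3, B4: (1 - s)/(4*s^3 + 4*s^2 - s - 1)
Step 2: series reduction of B5, B6: (-1)/(6*s - 3)
Step 3: feedback reduction of (B3*B4), (B5*B6): (-6*s^2 + 9*s - 3)/(24*s^4 + 12*s^3 - 18*s^2 - 2*s + 2)
Step 4: reduce the series chain B1, B2, [(B3*B4)/(1+(B3*B4)*(B5*B6))]: (-6*s^3 + 27*s^2 - 30*s + 9)/(48*s^6 - 72*s^5 + 12*s^4 + 116*s^3 - 60*s^2 - 16*s + 8)
DC gain: substitute s = 0 into T(s) from step 4: T(0) = 9/8.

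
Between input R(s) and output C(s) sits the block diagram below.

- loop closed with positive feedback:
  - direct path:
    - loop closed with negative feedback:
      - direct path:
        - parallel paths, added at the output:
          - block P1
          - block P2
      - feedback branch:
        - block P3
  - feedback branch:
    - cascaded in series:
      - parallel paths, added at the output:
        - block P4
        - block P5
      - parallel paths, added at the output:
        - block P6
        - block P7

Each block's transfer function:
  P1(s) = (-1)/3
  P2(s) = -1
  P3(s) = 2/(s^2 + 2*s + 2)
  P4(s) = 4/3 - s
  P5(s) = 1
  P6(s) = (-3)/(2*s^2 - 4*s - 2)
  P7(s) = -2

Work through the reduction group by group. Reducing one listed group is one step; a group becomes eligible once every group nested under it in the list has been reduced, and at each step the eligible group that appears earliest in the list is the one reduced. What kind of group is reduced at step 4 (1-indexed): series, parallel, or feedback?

Step 1: reduce the parallel group P1, P2
Step 2: collapse the loop ((P1+P2) forward, P3 return)
Step 3: reduce the parallel group P4, P5
Step 4: add P6, P7 (parallel)
Step 5: multiply (P4+P5), (P6+P7) (series)
Step 6: reduce the feedback loop with forward [(P1+P2)/(1+(P1+P2)*P3)] and return ((P4+P5)*(P6+P7))
Step 4: parallel.

Therefore the answer is parallel.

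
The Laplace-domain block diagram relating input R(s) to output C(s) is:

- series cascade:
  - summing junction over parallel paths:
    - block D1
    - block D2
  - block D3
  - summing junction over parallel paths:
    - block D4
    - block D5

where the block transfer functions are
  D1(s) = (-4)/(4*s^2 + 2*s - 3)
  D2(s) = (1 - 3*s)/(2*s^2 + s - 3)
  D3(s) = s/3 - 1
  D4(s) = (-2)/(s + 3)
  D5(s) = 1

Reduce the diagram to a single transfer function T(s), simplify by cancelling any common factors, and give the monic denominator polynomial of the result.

1. combine D1, D2 in parallel: (-12*s^3 - 10*s^2 + 7*s + 9)/(8*s^4 + 8*s^3 - 16*s^2 - 9*s + 9)
2. combine D4, D5 in parallel: (s + 1)/(s + 3)
3. reduce the series chain (D1+D2), D3, (D4+D5): (-12*s^5 + 14*s^4 + 63*s^3 + 25*s^2 - 39*s - 27)/(24*s^5 + 96*s^4 + 24*s^3 - 171*s^2 - 54*s + 81)
Step 3 gives the fully reduced T(s), with no common factor left to cancel. The denominator's leading coefficient is 24, so divide each of its coefficients by 24 to get the monic form.

Answer: s^5 + 4*s^4 + s^3 - 57*s^2/8 - 9*s/4 + 27/8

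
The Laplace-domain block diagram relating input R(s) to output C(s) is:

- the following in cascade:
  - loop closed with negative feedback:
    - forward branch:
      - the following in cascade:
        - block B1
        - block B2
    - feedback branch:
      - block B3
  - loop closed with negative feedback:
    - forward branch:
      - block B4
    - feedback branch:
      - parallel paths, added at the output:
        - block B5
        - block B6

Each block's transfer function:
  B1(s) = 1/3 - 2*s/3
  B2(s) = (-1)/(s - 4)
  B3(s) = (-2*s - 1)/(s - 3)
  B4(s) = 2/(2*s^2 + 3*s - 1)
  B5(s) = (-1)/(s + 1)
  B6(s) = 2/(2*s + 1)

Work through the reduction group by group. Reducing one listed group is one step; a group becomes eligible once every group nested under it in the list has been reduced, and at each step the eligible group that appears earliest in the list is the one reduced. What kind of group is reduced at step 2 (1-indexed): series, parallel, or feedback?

Answer: feedback

Working:
Step 1 - reduce the series chain B1, B2
Step 2 - close the feedback loop around (B1*B2), B3
Step 3 - sum the parallel branches B5, B6
Step 4 - apply the feedback formula to B4, (B5+B6)
Step 5 - combine [(B1*B2)/(1+(B1*B2)*B3)], [B4/(1+B4*(B5+B6))] in series
Step 2: feedback.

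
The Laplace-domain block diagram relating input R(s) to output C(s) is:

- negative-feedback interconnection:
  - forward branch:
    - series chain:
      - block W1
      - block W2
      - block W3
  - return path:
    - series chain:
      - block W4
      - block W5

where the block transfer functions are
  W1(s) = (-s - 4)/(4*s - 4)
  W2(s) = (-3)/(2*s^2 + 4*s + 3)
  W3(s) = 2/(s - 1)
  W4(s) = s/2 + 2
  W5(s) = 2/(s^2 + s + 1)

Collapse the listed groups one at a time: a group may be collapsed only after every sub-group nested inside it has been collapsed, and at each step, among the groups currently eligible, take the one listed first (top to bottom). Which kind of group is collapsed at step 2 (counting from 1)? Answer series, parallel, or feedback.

(1) cascade W1, W2, W3
(2) reduce the series chain W4, W5
(3) reduce the feedback loop with forward (W1*W2*W3) and return (W4*W5)
So the answer for step 2 is series.

Final answer: series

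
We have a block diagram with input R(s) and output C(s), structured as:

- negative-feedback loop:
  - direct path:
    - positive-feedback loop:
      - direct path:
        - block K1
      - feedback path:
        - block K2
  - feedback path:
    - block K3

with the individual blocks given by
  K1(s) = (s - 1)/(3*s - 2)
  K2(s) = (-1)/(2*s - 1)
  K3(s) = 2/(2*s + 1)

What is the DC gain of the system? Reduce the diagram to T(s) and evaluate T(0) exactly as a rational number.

Answer: 1/3

Working:
1. apply the feedback formula to K1, K2 = (2*s^2 - 3*s + 1)/(6*s^2 - 6*s + 1)
2. close the feedback loop around [K1/(1-K1*K2)], K3 = (4*s^3 - 4*s^2 - s + 1)/(12*s^3 - 2*s^2 - 10*s + 3)
DC gain: substitute s = 0 into T(s) from step 2: T(0) = 1/3.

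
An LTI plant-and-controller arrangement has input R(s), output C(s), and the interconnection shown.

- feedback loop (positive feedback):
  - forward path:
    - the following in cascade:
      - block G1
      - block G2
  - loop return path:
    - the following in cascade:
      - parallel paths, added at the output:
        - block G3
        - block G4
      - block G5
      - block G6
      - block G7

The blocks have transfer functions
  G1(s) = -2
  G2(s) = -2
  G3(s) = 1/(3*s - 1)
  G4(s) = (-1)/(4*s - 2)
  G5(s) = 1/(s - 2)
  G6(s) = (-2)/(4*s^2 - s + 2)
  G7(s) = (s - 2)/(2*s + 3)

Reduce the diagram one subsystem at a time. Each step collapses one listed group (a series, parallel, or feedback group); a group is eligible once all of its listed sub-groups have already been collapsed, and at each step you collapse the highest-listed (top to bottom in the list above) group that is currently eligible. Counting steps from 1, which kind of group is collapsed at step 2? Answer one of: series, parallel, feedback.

Answer: parallel

Working:
Step 1. reduce the series chain G1, G2
Step 2. combine G3, G4 in parallel
Step 3. multiply (G3+G4), G5, G6, G7 (series)
Step 4. feedback reduction of (G1*G2), ((G3+G4)*G5*G6*G7)
The group at step 2 is a parallel group.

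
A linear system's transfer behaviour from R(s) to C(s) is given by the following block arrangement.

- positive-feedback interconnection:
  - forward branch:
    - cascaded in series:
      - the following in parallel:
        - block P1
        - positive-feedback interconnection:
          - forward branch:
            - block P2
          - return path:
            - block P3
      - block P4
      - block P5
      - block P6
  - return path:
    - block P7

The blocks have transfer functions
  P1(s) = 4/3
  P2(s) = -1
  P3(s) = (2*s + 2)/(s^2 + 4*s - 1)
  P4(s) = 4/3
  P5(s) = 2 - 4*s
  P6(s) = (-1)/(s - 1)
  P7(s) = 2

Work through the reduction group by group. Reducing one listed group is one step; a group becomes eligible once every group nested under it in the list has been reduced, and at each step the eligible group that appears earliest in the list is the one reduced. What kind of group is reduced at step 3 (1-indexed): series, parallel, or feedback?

Step 1. collapse the loop (P2 forward, P3 return)
Step 2. combine P1, [P2/(1-P2*P3)] in parallel
Step 3. series reduction of (P1+[P2/(1-P2*P3)]), P4, P5, P6
Step 4. apply the feedback formula to ((P1+[P2/(1-P2*P3)])*P4*P5*P6), P7
At step 3 the group reduced is series.

Answer: series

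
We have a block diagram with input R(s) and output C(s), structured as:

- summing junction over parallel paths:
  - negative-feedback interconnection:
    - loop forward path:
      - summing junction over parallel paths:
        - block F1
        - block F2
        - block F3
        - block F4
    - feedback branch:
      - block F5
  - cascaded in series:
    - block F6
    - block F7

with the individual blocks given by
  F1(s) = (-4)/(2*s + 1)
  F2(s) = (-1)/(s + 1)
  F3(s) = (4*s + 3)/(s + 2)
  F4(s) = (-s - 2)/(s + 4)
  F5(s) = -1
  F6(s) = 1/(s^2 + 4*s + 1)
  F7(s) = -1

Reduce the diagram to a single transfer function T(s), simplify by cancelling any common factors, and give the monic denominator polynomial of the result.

Answer: s^6 + 17*s^5/2 + 16*s^4 - 99*s^3/4 - 82*s^2 - 229*s/4 - 10

Working:
Step 1. parallel reduction of F1, F2, F3, F4 = (6*s^4 + 33*s^3 + 23*s^2 - 39*s - 32)/(2*s^4 + 15*s^3 + 35*s^2 + 30*s + 8)
Step 2. close the feedback loop around (F1+F2+F3+F4), F5 = (-6*s^4 - 33*s^3 - 23*s^2 + 39*s + 32)/(4*s^4 + 18*s^3 - 12*s^2 - 69*s - 40)
Step 3. series reduction of F6, F7 = (-1)/(s^2 + 4*s + 1)
Step 4. add [(F1+F2+F3+F4)/(1+(F1+F2+F3+F4)*F5)], (F6*F7) (parallel) = (-6*s^6 - 57*s^5 - 165*s^4 - 104*s^3 + 177*s^2 + 236*s + 72)/(4*s^6 + 34*s^5 + 64*s^4 - 99*s^3 - 328*s^2 - 229*s - 40)
Step 4 gives the fully reduced T(s), with no common factor left to cancel. The denominator's leading coefficient is 4, so divide each of its coefficients by 4 to get the monic form.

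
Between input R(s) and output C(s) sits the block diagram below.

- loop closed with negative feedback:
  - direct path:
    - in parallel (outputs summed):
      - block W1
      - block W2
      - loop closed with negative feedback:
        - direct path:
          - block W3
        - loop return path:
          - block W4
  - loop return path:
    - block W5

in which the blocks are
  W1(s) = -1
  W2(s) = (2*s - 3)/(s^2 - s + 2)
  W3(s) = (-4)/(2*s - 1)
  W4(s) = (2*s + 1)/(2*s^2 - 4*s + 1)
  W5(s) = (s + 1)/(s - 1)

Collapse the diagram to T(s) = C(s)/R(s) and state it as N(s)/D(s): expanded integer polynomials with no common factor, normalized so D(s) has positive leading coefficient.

Step 1: feedback reduction of W3, W4: (-8*s^2 + 16*s - 4)/(4*s^3 - 10*s^2 - 2*s - 5)
Step 2: sum the parallel branches W1, W2, [W3/(1+W3*W4)]: (-4*s^5 + 14*s^4 - 24*s^3 + 13*s^2 + 31*s + 17)/(4*s^5 - 14*s^4 + 16*s^3 - 23*s^2 + s - 10)
Step 3: collapse the loop ((W1+W2+[W3/(1+W3*W4)]) forward, W5 return): this yields T(s), and no further normalization is needed

Hence the answer: (4*s^6 - 18*s^5 + 38*s^4 - 37*s^3 - 18*s^2 + 14*s + 17)/(8*s^5 - 20*s^4 + 50*s^3 - 68*s^2 - 37*s - 27)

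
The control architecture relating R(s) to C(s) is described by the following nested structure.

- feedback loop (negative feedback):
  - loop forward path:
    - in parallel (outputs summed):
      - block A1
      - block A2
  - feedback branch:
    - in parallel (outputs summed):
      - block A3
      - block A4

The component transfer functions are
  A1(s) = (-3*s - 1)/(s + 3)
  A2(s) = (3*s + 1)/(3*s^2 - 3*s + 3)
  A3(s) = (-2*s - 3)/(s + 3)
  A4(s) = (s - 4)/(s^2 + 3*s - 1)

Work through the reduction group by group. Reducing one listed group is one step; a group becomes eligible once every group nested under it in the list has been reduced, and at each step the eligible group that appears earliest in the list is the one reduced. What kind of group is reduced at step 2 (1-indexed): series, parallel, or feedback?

Answer: parallel

Working:
Step 1 - parallel reduction of A1, A2
Step 2 - parallel reduction of A3, A4
Step 3 - close the feedback loop around (A1+A2), (A3+A4)
So the answer for step 2 is parallel.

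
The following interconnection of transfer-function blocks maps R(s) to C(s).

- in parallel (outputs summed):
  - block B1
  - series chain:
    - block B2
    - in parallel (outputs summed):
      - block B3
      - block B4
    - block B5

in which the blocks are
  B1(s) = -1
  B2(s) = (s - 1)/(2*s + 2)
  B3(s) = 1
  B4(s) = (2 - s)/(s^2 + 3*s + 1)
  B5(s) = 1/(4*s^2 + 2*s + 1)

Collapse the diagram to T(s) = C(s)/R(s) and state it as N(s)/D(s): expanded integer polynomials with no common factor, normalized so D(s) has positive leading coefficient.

The answer is (-8*s^5 - 36*s^4 - 49*s^3 - 31*s^2 - 11*s - 5)/(8*s^5 + 36*s^4 + 50*s^3 + 32*s^2 + 12*s + 2).

Reasoning:
1. sum the parallel branches B3, B4; result (s^2 + 2*s + 3)/(s^2 + 3*s + 1)
2. reduce the series chain B2, (B3+B4), B5; result (s^3 + s^2 + s - 3)/(8*s^5 + 36*s^4 + 50*s^3 + 32*s^2 + 12*s + 2)
3. add B1, (B2*(B3+B4)*B5) (parallel); the result is T(s) itself (integer coefficients, no common factor, positive leading denominator coefficient)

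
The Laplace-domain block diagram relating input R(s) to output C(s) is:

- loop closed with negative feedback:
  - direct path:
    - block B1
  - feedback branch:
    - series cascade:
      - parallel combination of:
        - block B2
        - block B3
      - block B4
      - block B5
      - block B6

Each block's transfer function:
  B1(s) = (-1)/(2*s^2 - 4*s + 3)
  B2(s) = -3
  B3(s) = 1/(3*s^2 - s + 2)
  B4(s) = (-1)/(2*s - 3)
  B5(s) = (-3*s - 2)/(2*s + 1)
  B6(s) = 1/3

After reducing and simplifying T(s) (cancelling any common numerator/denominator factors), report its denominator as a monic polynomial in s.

First reduce the diagram to T(s).

[1] add B2, B3 (parallel), giving (-9*s^2 + 3*s - 5)/(3*s^2 - s + 2)
[2] reduce the series chain (B2+B3), B4, B5, B6, giving (-27*s^3 - 9*s^2 - 9*s - 10)/(36*s^4 - 48*s^3 + 9*s^2 - 15*s - 18)
[3] collapse the loop (B1 forward, ((B2+B3)*B4*B5*B6) return), giving (-36*s^4 + 48*s^3 - 9*s^2 + 15*s + 18)/(72*s^6 - 240*s^5 + 318*s^4 - 183*s^3 + 60*s^2 + 36*s - 44)
T(s) is the step-3 result (common factors already cancelled). Leading coefficient of the denominator: 72. Divide through by 72 for the monic polynomial.

Answer: s^6 - 10*s^5/3 + 53*s^4/12 - 61*s^3/24 + 5*s^2/6 + s/2 - 11/18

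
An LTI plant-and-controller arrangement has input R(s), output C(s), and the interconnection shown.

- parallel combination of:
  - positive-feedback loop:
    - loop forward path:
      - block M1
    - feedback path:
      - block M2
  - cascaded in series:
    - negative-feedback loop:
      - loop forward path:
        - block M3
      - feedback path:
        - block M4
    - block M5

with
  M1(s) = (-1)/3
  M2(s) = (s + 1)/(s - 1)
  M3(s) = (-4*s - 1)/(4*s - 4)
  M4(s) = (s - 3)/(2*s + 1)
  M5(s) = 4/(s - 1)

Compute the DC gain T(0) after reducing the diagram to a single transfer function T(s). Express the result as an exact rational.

(1) close the feedback loop around M1, M2: (1 - s)/(4*s - 2)
(2) collapse the loop (M3 forward, M4 return): (-8*s^2 - 6*s - 1)/(4*s^2 + 7*s - 1)
(3) reduce the series chain [M3/(1+M3*M4)], M5: (-32*s^2 - 24*s - 4)/(4*s^3 + 3*s^2 - 8*s + 1)
(4) parallel reduction of [M1/(1-M1*M2)], ([M3/(1+M3*M4)]*M5): (-4*s^4 - 127*s^3 - 21*s^2 + 23*s + 9)/(16*s^4 + 4*s^3 - 38*s^2 + 20*s - 2)
Step 4 gives the overall T(s). Then T(0) = 9/(-2) = -9/2.

Therefore the answer is -9/2.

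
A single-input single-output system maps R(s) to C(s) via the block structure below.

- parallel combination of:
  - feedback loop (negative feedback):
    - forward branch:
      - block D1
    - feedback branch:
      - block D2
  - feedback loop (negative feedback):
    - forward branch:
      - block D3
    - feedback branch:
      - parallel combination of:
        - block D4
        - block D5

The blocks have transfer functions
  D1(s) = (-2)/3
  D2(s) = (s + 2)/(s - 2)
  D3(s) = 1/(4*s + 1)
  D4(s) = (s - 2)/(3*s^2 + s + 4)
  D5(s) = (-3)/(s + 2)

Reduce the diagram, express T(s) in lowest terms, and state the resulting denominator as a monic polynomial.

Reducing step by step:

Step 1: apply the feedback formula to D1, D2, giving (4 - 2*s)/(s - 10)
Step 2: sum the parallel branches D4, D5, giving (-8*s^2 - 3*s - 16)/(3*s^3 + 7*s^2 + 6*s + 8)
Step 3: feedback reduction of D3, (D4+D5), giving (3*s^3 + 7*s^2 + 6*s + 8)/(12*s^4 + 31*s^3 + 23*s^2 + 35*s - 8)
Step 4: add [D1/(1+D1*D2)], [D3/(1+D3*(D4+D5))] (parallel), giving (-24*s^5 - 11*s^4 + 55*s^3 - 42*s^2 + 104*s - 112)/(12*s^5 - 89*s^4 - 287*s^3 - 195*s^2 - 358*s + 80)
Step 4 gives the fully reduced T(s), with no common factor left to cancel. The denominator's leading coefficient is 12, so divide each of its coefficients by 12 to get the monic form.

Answer: s^5 - 89*s^4/12 - 287*s^3/12 - 65*s^2/4 - 179*s/6 + 20/3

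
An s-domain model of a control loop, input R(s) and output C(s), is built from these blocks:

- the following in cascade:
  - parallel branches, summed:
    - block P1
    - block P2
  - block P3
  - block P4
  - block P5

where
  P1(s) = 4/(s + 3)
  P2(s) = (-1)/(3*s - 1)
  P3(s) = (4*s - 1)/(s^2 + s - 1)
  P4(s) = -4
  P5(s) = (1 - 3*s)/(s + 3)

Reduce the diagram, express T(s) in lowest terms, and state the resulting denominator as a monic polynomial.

Answer: s^4 + 7*s^3 + 14*s^2 + 3*s - 9

Working:
Step 1 - add P1, P2 (parallel) -> (11*s - 7)/(3*s^2 + 8*s - 3)
Step 2 - multiply (P1+P2), P3, P4, P5 (series) -> (176*s^2 - 156*s + 28)/(s^4 + 7*s^3 + 14*s^2 + 3*s - 9)
That last expression is T(s), already simplified, and its denominator is already monic.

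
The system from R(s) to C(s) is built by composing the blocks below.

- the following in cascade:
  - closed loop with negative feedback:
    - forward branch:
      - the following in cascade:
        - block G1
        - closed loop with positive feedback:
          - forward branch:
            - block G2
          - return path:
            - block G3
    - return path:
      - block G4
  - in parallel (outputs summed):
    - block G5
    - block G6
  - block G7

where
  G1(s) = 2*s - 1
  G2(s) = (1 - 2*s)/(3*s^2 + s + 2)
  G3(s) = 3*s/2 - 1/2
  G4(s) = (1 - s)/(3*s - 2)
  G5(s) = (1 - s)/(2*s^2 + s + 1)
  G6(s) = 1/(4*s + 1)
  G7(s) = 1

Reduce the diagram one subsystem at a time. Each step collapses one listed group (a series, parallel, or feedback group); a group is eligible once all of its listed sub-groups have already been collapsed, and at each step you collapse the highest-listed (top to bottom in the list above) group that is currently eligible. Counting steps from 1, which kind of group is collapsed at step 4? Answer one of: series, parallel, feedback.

Step 1 - reduce the feedback loop with forward G2 and return G3
Step 2 - cascade G1, [G2/(1-G2*G3)]
Step 3 - apply the feedback formula to (G1*[G2/(1-G2*G3)]), G4
Step 4 - add G5, G6 (parallel)
Step 5 - multiply [(G1*[G2/(1-G2*G3)])/(1+(G1*[G2/(1-G2*G3)])*G4)], (G5+G6), G7 (series)
Step 4 collapses a parallel group.

Hence the answer: parallel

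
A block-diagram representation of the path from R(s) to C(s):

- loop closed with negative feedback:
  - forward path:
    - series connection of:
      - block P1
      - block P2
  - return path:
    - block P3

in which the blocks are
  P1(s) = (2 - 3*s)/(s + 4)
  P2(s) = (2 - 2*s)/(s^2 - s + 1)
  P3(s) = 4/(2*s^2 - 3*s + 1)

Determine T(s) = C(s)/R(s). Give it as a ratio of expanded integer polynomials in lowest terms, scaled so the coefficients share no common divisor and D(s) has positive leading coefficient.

Answer: (12*s^3 - 26*s^2 + 18*s - 4)/(2*s^4 + 5*s^3 - 9*s^2 + 35*s - 20)

Working:
[1] cascade P1, P2 = (6*s^2 - 10*s + 4)/(s^3 + 3*s^2 - 3*s + 4)
[2] collapse the loop ((P1*P2) forward, P3 return): this yields T(s), and no further normalization is needed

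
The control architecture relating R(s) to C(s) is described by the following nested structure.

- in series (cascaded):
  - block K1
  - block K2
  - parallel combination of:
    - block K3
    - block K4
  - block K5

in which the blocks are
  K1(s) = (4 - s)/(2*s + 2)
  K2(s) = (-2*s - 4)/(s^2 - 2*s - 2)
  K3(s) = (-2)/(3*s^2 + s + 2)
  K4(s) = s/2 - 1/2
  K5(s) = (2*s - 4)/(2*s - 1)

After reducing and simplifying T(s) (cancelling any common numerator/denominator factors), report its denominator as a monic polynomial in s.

(1) combine K3, K4 in parallel; result (3*s^3 - 2*s^2 + s - 6)/(6*s^2 + 2*s + 4)
(2) multiply K1, K2, (K3+K4), K5 (series); result (3*s^6 - 14*s^5 - 3*s^4 + 46*s^3 - 12*s^2 + 40*s - 96)/(6*s^6 - 7*s^5 - 20*s^4 - 13*s^3 - 8*s^2 + 2*s + 4)
That last expression is T(s), already simplified. Scaling its denominator by 1/6 (the reciprocal of the leading coefficient) yields the monic denominator.

Answer: s^6 - 7*s^5/6 - 10*s^4/3 - 13*s^3/6 - 4*s^2/3 + s/3 + 2/3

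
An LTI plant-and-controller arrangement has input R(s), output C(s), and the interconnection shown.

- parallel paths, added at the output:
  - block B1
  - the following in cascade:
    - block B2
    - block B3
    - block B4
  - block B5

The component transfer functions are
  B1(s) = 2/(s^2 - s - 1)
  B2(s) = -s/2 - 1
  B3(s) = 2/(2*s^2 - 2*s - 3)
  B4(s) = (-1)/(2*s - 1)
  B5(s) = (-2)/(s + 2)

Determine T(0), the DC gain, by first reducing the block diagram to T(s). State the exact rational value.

The answer is -7/3.

Reasoning:
Step 1. series reduction of B2, B3, B4 gives (s + 2)/(4*s^3 - 6*s^2 - 4*s + 3)
Step 2. sum the parallel branches B1, (B2*B3*B4), B5 gives (-8*s^5 + 29*s^4 + 11*s^3 - 59*s^2 - 20*s + 14)/(4*s^6 - 2*s^5 - 22*s^4 + 9*s^3 + 27*s^2 - s - 6)
The step-2 result is T(s). Setting s = 0: T(0) = 14/(-6) = -7/3.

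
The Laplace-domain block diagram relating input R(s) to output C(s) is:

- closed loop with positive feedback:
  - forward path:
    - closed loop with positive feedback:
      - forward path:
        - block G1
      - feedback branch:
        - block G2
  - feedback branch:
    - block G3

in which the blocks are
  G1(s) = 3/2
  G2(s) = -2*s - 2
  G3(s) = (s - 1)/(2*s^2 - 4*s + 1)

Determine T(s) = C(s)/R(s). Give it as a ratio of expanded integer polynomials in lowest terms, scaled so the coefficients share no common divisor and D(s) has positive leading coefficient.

Answer: (6*s^2 - 12*s + 3)/(12*s^3 - 8*s^2 - 29*s + 11)

Working:
(1) reduce the feedback loop with forward G1 and return G2, giving 3/(6*s + 8)
(2) feedback reduction of [G1/(1-G1*G2)], G3 - this is the overall T(s), already in the required normalized form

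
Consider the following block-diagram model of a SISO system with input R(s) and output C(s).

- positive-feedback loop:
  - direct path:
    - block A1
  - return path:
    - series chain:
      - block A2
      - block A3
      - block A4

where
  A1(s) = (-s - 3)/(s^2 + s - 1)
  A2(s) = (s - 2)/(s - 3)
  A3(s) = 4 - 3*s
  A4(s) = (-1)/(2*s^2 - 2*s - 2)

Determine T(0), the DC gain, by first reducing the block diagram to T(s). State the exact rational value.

Step 1. cascade A2, A3, A4; result (3*s^2 - 10*s + 8)/(2*s^3 - 8*s^2 + 4*s + 6)
Step 2. collapse the loop (A1 forward, (A2*A3*A4) return); result (-2*s^4 + 2*s^3 + 20*s^2 - 18*s - 18)/(2*s^5 - 6*s^4 - 3*s^3 + 17*s^2 - 20*s + 18)
Evaluating the step-2 result (the overall T(s)) at s = 0 gives T(0) = -18/18 = -1.

Therefore the answer is -1.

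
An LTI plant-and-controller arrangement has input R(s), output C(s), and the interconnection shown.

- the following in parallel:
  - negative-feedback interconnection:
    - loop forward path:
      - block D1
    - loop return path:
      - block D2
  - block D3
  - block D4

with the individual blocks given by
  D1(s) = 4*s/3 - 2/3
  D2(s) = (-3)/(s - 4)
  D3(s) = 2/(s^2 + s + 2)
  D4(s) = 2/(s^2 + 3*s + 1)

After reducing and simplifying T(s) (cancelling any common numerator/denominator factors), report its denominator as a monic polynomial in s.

Answer: s^5 + 14*s^4/3 + 26*s^3/3 + 11*s^2 + 20*s/3 + 4/3

Working:
Step 1: collapse the loop (D1 forward, D2 return) -> (-4*s^2 + 18*s - 8)/(9*s + 6)
Step 2: parallel reduction of [D1/(1+D1*D2)], D3, D4 -> (-4*s^6 + 2*s^5 + 40*s^4 + 84*s^3 + 166*s^2 + 82*s + 20)/(9*s^5 + 42*s^4 + 78*s^3 + 99*s^2 + 60*s + 12)
T(s) is the step-2 result (common factors already cancelled). Leading coefficient of the denominator: 9. Divide through by 9 for the monic polynomial.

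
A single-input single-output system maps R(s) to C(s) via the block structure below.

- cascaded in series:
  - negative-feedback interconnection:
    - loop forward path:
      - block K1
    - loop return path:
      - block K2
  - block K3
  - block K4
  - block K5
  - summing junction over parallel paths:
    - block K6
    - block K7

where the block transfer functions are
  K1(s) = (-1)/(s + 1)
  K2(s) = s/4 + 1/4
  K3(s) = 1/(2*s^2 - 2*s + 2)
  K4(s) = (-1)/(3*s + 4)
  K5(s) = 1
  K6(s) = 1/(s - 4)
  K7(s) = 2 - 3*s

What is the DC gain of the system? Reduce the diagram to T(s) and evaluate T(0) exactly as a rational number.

Step 1. reduce the feedback loop with forward K1 and return K2 gives (-4)/(3*s + 3)
Step 2. add K6, K7 (parallel) gives (-3*s^2 + 14*s - 7)/(s - 4)
Step 3. reduce the series chain [K1/(1+K1*K2)], K3, K4, K5, (K6+K7) gives (-6*s^2 + 28*s - 14)/(9*s^5 - 24*s^4 - 48*s^3 + 9*s^2 - 24*s - 48)
Evaluating the step-3 result (the overall T(s)) at s = 0 gives T(0) = -14/(-48) = 7/24.

Therefore the answer is 7/24.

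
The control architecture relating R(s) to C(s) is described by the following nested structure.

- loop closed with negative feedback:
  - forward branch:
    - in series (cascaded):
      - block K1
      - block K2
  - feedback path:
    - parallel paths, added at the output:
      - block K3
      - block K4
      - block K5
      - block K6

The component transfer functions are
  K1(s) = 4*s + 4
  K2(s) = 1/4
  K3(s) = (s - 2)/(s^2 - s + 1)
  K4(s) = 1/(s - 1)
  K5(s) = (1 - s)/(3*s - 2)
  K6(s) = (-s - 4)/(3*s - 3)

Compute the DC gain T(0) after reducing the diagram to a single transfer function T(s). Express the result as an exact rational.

The answer is -6/7.

Reasoning:
Step 1 - reduce the series chain K1, K2: s + 1
Step 2 - sum the parallel branches K3, K4, K5, K6: (-6*s^4 + 20*s^3 - 45*s^2 + 42*s - 13)/(9*s^4 - 24*s^3 + 30*s^2 - 21*s + 6)
Step 3 - collapse the loop ((K1*K2) forward, (K3+K4+K5+K6) return): (-9*s^5 + 15*s^4 - 6*s^3 - 9*s^2 + 15*s - 6)/(6*s^5 - 23*s^4 + 49*s^3 - 27*s^2 - 8*s + 7)
That last expression is T(s); at s = 0 only the constant terms survive, so T(0) = -6/7.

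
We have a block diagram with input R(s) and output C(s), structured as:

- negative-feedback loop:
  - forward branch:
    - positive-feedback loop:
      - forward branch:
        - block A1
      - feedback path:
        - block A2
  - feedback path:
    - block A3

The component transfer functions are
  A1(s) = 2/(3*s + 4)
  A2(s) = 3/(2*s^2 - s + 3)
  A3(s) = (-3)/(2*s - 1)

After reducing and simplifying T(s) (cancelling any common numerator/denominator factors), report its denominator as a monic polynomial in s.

First reduce the diagram to T(s).

Step 1: feedback reduction of A1, A2: (4*s^2 - 2*s + 6)/(6*s^3 + 5*s^2 + 5*s + 6)
Step 2: collapse the loop ([A1/(1-A1*A2)] forward, A3 return): (8*s^3 - 8*s^2 + 14*s - 6)/(12*s^4 + 4*s^3 - 7*s^2 + 13*s - 24)
Step 2 gives the fully reduced T(s), with no common factor left to cancel. The denominator's leading coefficient is 12, so divide each of its coefficients by 12 to get the monic form.

Answer: s^4 + s^3/3 - 7*s^2/12 + 13*s/12 - 2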